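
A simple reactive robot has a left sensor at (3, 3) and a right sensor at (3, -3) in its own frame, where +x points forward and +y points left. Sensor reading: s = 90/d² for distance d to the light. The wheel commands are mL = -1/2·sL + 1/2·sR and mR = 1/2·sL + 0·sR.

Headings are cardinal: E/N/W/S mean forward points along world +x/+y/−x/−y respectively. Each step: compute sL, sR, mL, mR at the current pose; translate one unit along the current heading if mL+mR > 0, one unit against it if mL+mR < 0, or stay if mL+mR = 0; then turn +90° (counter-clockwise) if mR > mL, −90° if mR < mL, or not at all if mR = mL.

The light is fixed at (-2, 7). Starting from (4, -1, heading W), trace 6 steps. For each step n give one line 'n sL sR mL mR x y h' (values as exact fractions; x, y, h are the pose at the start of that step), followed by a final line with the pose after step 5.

0 9/13 45/17 216/221 9/26 4 -1 W
1 90/29 90/89 -2700/2581 45/29 3 -1 N
2 45/52 9/2 189/104 45/104 3 0 W
3 90/17 18/13 -432/221 45/17 2 0 N
4 45/41 9 162/41 45/82 2 1 W
5 10 2 -4 5 1 1 N
final 1 2 W

n=0: pose=(4,-1,W); sL=9/13, sR=45/17; mL=216/221, mR=9/26; mL+mR=45/34 → advance +1; mR−mL=-279/442 → turn -1·90°
n=1: pose=(3,-1,N); sL=90/29, sR=90/89; mL=-2700/2581, mR=45/29; mL+mR=45/89 → advance +1; mR−mL=6705/2581 → turn +1·90°
n=2: pose=(3,0,W); sL=45/52, sR=9/2; mL=189/104, mR=45/104; mL+mR=9/4 → advance +1; mR−mL=-18/13 → turn -1·90°
n=3: pose=(2,0,N); sL=90/17, sR=18/13; mL=-432/221, mR=45/17; mL+mR=9/13 → advance +1; mR−mL=1017/221 → turn +1·90°
n=4: pose=(2,1,W); sL=45/41, sR=9; mL=162/41, mR=45/82; mL+mR=9/2 → advance +1; mR−mL=-279/82 → turn -1·90°
n=5: pose=(1,1,N); sL=10, sR=2; mL=-4, mR=5; mL+mR=1 → advance +1; mR−mL=9 → turn +1·90°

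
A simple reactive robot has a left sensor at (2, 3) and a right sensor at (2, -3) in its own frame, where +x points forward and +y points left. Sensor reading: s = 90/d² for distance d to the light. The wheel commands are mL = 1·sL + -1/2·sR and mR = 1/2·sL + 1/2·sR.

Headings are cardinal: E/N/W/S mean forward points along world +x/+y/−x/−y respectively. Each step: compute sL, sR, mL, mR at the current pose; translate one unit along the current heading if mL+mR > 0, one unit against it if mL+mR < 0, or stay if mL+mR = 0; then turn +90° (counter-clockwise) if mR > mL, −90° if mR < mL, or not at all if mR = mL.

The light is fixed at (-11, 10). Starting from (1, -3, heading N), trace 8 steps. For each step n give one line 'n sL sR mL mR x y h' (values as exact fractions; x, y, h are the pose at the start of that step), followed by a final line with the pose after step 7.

n=0: pose=(1,-3,N); sL=45/101, sR=45/173; mL=11025/34946, mR=6165/17473; mL+mR=135/202 → advance +1; mR−mL=1305/34946 → turn +1·90°
n=1: pose=(1,-2,W); sL=18/65, sR=90/181; mL=333/11765, mR=4554/11765; mL+mR=27/65 → advance +1; mR−mL=4221/11765 → turn +1·90°
n=2: pose=(0,-2,S); sL=45/196, sR=9/26; mL=36/637, mR=1467/5096; mL+mR=135/392 → advance +1; mR−mL=1179/5096 → turn +1·90°
n=3: pose=(0,-3,E); sL=90/269, sR=18/85; mL=5229/22865, mR=6246/22865; mL+mR=135/269 → advance +1; mR−mL=1017/22865 → turn +1·90°
n=4: pose=(1,-3,N); sL=45/101, sR=45/173; mL=11025/34946, mR=6165/17473; mL+mR=135/202 → advance +1; mR−mL=1305/34946 → turn +1·90°
n=5: pose=(1,-2,W); sL=18/65, sR=90/181; mL=333/11765, mR=4554/11765; mL+mR=27/65 → advance +1; mR−mL=4221/11765 → turn +1·90°
n=6: pose=(0,-2,S); sL=45/196, sR=9/26; mL=36/637, mR=1467/5096; mL+mR=135/392 → advance +1; mR−mL=1179/5096 → turn +1·90°
n=7: pose=(0,-3,E); sL=90/269, sR=18/85; mL=5229/22865, mR=6246/22865; mL+mR=135/269 → advance +1; mR−mL=1017/22865 → turn +1·90°

0 45/101 45/173 11025/34946 6165/17473 1 -3 N
1 18/65 90/181 333/11765 4554/11765 1 -2 W
2 45/196 9/26 36/637 1467/5096 0 -2 S
3 90/269 18/85 5229/22865 6246/22865 0 -3 E
4 45/101 45/173 11025/34946 6165/17473 1 -3 N
5 18/65 90/181 333/11765 4554/11765 1 -2 W
6 45/196 9/26 36/637 1467/5096 0 -2 S
7 90/269 18/85 5229/22865 6246/22865 0 -3 E
final 1 -3 N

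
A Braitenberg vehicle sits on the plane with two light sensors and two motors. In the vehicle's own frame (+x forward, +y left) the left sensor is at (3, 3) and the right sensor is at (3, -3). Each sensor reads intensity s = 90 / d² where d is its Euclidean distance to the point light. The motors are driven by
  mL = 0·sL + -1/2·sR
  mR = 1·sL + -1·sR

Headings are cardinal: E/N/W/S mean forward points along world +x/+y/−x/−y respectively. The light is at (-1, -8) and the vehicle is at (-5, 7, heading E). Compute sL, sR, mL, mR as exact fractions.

left sensor world pos  = (-2, 10); dL² = 325
right sensor world pos = (-2, 4); dR² = 145
sL = 90/325 = 18/65
sR = 90/145 = 18/29
mL = 0·sL + -1/2·sR = -9/29
mR = 1·sL + -1·sR = -648/1885

18/65 18/29 -9/29 -648/1885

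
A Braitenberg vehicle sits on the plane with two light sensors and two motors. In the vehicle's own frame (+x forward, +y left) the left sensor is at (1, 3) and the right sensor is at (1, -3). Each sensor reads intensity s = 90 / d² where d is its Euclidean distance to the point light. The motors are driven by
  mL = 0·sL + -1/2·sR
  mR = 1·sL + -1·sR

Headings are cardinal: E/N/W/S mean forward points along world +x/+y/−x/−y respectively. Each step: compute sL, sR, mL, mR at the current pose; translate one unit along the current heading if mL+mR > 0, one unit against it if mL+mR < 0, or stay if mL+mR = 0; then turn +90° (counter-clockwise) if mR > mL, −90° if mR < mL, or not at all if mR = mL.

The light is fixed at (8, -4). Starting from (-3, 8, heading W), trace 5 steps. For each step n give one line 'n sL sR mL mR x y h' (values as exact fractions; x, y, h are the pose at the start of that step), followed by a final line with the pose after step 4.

n=0: pose=(-3,8,W); sL=2/5, sR=10/41; mL=-5/41, mR=32/205; mL+mR=7/205 → advance +1; mR−mL=57/205 → turn +1·90°
n=1: pose=(-4,8,S); sL=45/101, sR=45/173; mL=-45/346, mR=3240/17473; mL+mR=1935/34946 → advance +1; mR−mL=11025/34946 → turn +1·90°
n=2: pose=(-4,7,E); sL=90/317, sR=18/37; mL=-9/37, mR=-2376/11729; mL+mR=-5229/11729 → advance -1; mR−mL=477/11729 → turn +1·90°
n=3: pose=(-5,7,N); sL=9/40, sR=45/122; mL=-45/244, mR=-351/2440; mL+mR=-801/2440 → advance -1; mR−mL=99/2440 → turn +1·90°
n=4: pose=(-5,6,W); sL=18/49, sR=18/73; mL=-9/73, mR=432/3577; mL+mR=-9/3577 → advance -1; mR−mL=873/3577 → turn +1·90°

0 2/5 10/41 -5/41 32/205 -3 8 W
1 45/101 45/173 -45/346 3240/17473 -4 8 S
2 90/317 18/37 -9/37 -2376/11729 -4 7 E
3 9/40 45/122 -45/244 -351/2440 -5 7 N
4 18/49 18/73 -9/73 432/3577 -5 6 W
final -4 6 S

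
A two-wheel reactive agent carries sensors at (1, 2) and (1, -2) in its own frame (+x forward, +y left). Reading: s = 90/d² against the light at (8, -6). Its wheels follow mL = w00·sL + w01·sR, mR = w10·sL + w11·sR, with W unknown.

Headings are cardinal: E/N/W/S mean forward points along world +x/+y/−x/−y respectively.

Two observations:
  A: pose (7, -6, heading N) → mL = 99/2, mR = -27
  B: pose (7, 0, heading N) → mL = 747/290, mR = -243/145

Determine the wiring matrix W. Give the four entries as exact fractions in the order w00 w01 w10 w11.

1/2 1 -1/2 -1/2

obs A: pose=(7,-6,N) → sL=9, sR=45, mL=99/2, mR=-27
obs B: pose=(7,0,N) → sL=45/29, sR=9/5, mL=747/290, mR=-243/145
sensor matrix S = [[9, 45], [45/29, 9/5]]; det S = -7776/145
solve [mL_A; mL_B] = S·[w00; w01] and [mR_A; mR_B] = S·[w10; w11]:
  w00 = 1/2, w01 = 1, w10 = -1/2, w11 = -1/2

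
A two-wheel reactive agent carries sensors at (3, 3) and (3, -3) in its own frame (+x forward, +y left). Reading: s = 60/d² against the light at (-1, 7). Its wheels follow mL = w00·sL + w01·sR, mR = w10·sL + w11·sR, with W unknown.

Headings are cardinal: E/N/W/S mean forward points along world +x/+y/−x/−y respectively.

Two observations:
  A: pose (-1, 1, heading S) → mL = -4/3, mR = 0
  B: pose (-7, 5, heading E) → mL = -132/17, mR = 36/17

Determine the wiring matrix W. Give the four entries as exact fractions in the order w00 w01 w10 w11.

-1 -1 1/2 -1/2

obs A: pose=(-1,1,S) → sL=2/3, sR=2/3, mL=-4/3, mR=0
obs B: pose=(-7,5,E) → sL=6, sR=30/17, mL=-132/17, mR=36/17
sensor matrix S = [[2/3, 2/3], [6, 30/17]]; det S = -48/17
solve [mL_A; mL_B] = S·[w00; w01] and [mR_A; mR_B] = S·[w10; w11]:
  w00 = -1, w01 = -1, w10 = 1/2, w11 = -1/2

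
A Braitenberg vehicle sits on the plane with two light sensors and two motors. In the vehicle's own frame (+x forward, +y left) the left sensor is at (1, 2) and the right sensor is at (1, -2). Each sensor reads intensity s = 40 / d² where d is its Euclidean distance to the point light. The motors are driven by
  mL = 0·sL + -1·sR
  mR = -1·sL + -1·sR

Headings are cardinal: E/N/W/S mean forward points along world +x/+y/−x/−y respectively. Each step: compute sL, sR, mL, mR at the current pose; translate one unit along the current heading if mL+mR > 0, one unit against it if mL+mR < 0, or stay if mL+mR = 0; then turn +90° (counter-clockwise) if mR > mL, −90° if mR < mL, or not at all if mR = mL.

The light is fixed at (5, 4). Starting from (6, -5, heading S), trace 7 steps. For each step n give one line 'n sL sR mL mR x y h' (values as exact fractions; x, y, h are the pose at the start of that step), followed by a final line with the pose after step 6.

n=0: pose=(6,-5,S); sL=40/109, sR=40/101; mL=-40/101, mR=-8400/11009; mL+mR=-12760/11009 → advance -1; mR−mL=-40/109 → turn -1·90°
n=1: pose=(6,-4,W); sL=2/5, sR=10/9; mL=-10/9, mR=-68/45; mL+mR=-118/45 → advance -1; mR−mL=-2/5 → turn -1·90°
n=2: pose=(7,-4,N); sL=40/49, sR=8/13; mL=-8/13, mR=-912/637; mL+mR=-1304/637 → advance -1; mR−mL=-40/49 → turn -1·90°
n=3: pose=(7,-5,E); sL=20/29, sR=4/13; mL=-4/13, mR=-376/377; mL+mR=-492/377 → advance -1; mR−mL=-20/29 → turn -1·90°
n=4: pose=(6,-5,S); sL=40/109, sR=40/101; mL=-40/101, mR=-8400/11009; mL+mR=-12760/11009 → advance -1; mR−mL=-40/109 → turn -1·90°
n=5: pose=(6,-4,W); sL=2/5, sR=10/9; mL=-10/9, mR=-68/45; mL+mR=-118/45 → advance -1; mR−mL=-2/5 → turn -1·90°
n=6: pose=(7,-4,N); sL=40/49, sR=8/13; mL=-8/13, mR=-912/637; mL+mR=-1304/637 → advance -1; mR−mL=-40/49 → turn -1·90°

0 40/109 40/101 -40/101 -8400/11009 6 -5 S
1 2/5 10/9 -10/9 -68/45 6 -4 W
2 40/49 8/13 -8/13 -912/637 7 -4 N
3 20/29 4/13 -4/13 -376/377 7 -5 E
4 40/109 40/101 -40/101 -8400/11009 6 -5 S
5 2/5 10/9 -10/9 -68/45 6 -4 W
6 40/49 8/13 -8/13 -912/637 7 -4 N
final 7 -5 E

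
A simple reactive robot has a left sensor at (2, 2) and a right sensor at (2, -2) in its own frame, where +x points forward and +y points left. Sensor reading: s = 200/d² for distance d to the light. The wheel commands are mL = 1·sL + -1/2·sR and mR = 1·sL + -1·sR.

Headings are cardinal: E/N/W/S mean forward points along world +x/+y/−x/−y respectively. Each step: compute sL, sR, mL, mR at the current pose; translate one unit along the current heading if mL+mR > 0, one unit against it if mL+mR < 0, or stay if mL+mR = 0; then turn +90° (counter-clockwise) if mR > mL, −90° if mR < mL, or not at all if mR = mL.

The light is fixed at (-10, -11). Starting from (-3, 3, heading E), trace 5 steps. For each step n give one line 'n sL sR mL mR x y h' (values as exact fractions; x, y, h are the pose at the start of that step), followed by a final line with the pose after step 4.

n=0: pose=(-3,3,E); sL=200/337, sR=8/9; mL=452/3033, mR=-896/3033; mL+mR=-148/1011 → advance -1; mR−mL=-4/9 → turn -1·90°
n=1: pose=(-4,3,S); sL=25/26, sR=5/4; mL=35/104, mR=-15/52; mL+mR=5/104 → advance +1; mR−mL=-5/8 → turn -1·90°
n=2: pose=(-4,2,W); sL=200/137, sR=200/241; mL=34500/33017, mR=20800/33017; mL+mR=55300/33017 → advance +1; mR−mL=-100/241 → turn -1·90°
n=3: pose=(-5,2,N); sL=100/117, sR=100/137; mL=7850/16029, mR=2000/16029; mL+mR=9850/16029 → advance +1; mR−mL=-50/137 → turn -1·90°
n=4: pose=(-5,3,E); sL=40/61, sR=200/193; mL=1620/11773, mR=-4480/11773; mL+mR=-2860/11773 → advance -1; mR−mL=-100/193 → turn -1·90°

0 200/337 8/9 452/3033 -896/3033 -3 3 E
1 25/26 5/4 35/104 -15/52 -4 3 S
2 200/137 200/241 34500/33017 20800/33017 -4 2 W
3 100/117 100/137 7850/16029 2000/16029 -5 2 N
4 40/61 200/193 1620/11773 -4480/11773 -5 3 E
final -6 3 S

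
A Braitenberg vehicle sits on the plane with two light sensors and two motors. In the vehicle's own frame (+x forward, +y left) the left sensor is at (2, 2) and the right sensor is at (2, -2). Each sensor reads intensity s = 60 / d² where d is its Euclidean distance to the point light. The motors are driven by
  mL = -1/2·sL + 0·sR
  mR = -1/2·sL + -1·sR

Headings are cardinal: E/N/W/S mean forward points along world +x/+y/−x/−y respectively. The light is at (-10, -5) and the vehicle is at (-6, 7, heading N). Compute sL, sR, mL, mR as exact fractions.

left sensor world pos  = (-8, 9); dL² = 200
right sensor world pos = (-4, 9); dR² = 232
sL = 60/200 = 3/10
sR = 60/232 = 15/58
mL = -1/2·sL + 0·sR = -3/20
mR = -1/2·sL + -1·sR = -237/580

3/10 15/58 -3/20 -237/580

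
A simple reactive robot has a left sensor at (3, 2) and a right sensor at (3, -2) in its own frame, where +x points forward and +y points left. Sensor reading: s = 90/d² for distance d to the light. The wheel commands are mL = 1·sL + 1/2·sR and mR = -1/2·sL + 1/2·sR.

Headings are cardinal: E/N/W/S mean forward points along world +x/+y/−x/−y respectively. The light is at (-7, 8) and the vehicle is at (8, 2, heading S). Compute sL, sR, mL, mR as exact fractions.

left sensor world pos  = (10, -1); dL² = 370
right sensor world pos = (6, -1); dR² = 250
sL = 90/370 = 9/37
sR = 90/250 = 9/25
mL = 1·sL + 1/2·sR = 783/1850
mR = -1/2·sL + 1/2·sR = 54/925

9/37 9/25 783/1850 54/925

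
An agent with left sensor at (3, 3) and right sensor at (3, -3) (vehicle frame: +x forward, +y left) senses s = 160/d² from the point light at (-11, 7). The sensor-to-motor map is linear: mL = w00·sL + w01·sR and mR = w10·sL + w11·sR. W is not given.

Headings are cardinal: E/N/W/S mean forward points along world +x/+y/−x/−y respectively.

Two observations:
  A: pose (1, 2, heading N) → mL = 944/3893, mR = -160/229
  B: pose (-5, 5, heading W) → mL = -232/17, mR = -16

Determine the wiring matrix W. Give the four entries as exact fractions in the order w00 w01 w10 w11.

1/2 -1 0 -1

obs A: pose=(1,2,N) → sL=32/17, sR=160/229, mL=944/3893, mR=-160/229
obs B: pose=(-5,5,W) → sL=80/17, sR=16, mL=-232/17, mR=-16
sensor matrix S = [[32/17, 160/229], [80/17, 16]]; det S = 6144/229
solve [mL_A; mL_B] = S·[w00; w01] and [mR_A; mR_B] = S·[w10; w11]:
  w00 = 1/2, w01 = -1, w10 = 0, w11 = -1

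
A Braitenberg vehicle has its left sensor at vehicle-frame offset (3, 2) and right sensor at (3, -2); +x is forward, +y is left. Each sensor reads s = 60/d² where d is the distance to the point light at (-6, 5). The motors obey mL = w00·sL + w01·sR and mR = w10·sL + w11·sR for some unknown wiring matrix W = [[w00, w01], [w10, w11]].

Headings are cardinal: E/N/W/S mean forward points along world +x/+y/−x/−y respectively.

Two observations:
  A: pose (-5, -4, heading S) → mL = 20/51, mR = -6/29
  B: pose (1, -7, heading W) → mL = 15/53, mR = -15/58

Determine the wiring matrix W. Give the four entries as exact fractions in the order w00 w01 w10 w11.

1 0 0 -1/2

obs A: pose=(-5,-4,S) → sL=20/51, sR=12/29, mL=20/51, mR=-6/29
obs B: pose=(1,-7,W) → sL=15/53, sR=15/29, mL=15/53, mR=-15/58
sensor matrix S = [[20/51, 12/29], [15/53, 15/29]]; det S = 2240/26129
solve [mL_A; mL_B] = S·[w00; w01] and [mR_A; mR_B] = S·[w10; w11]:
  w00 = 1, w01 = 0, w10 = 0, w11 = -1/2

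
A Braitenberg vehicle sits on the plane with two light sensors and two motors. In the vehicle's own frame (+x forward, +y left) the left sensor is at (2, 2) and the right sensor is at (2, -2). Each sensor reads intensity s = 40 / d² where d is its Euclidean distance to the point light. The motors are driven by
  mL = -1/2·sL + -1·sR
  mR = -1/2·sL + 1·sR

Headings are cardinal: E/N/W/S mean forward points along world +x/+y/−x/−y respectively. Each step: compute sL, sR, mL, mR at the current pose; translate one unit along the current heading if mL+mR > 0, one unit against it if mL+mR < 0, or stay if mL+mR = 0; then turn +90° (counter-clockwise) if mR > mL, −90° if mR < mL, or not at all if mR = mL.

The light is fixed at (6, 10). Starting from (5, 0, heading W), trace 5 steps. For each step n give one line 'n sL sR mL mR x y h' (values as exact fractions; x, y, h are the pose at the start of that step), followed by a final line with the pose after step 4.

0 40/153 40/73 -7580/11169 4660/11169 5 0 W
1 10/37 10/37 -15/37 5/37 6 0 S
2 40/53 8/25 -924/1325 -76/1325 6 1 E
3 20/29 4/5 -166/145 66/145 5 1 N
4 40/153 40/73 -7580/11169 4660/11169 5 0 W
final 6 0 S

n=0: pose=(5,0,W); sL=40/153, sR=40/73; mL=-7580/11169, mR=4660/11169; mL+mR=-40/153 → advance -1; mR−mL=80/73 → turn +1·90°
n=1: pose=(6,0,S); sL=10/37, sR=10/37; mL=-15/37, mR=5/37; mL+mR=-10/37 → advance -1; mR−mL=20/37 → turn +1·90°
n=2: pose=(6,1,E); sL=40/53, sR=8/25; mL=-924/1325, mR=-76/1325; mL+mR=-40/53 → advance -1; mR−mL=16/25 → turn +1·90°
n=3: pose=(5,1,N); sL=20/29, sR=4/5; mL=-166/145, mR=66/145; mL+mR=-20/29 → advance -1; mR−mL=8/5 → turn +1·90°
n=4: pose=(5,0,W); sL=40/153, sR=40/73; mL=-7580/11169, mR=4660/11169; mL+mR=-40/153 → advance -1; mR−mL=80/73 → turn +1·90°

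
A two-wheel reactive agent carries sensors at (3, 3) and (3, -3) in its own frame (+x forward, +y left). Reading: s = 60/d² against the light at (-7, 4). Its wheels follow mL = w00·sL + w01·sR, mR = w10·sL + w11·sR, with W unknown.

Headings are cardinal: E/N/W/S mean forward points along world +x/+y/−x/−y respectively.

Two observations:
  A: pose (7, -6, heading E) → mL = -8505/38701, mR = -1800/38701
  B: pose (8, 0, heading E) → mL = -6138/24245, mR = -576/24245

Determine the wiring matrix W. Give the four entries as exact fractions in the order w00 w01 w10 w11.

-1/2 -1 -1 1

obs A: pose=(7,-6,E) → sL=30/169, sR=30/229, mL=-8505/38701, mR=-1800/38701
obs B: pose=(8,0,E) → sL=12/65, sR=60/373, mL=-6138/24245, mR=-576/24245
sensor matrix S = [[30/169, 30/229], [12/65, 60/373]]; det S = 63072/14435473
solve [mL_A; mL_B] = S·[w00; w01] and [mR_A; mR_B] = S·[w10; w11]:
  w00 = -1/2, w01 = -1, w10 = -1, w11 = 1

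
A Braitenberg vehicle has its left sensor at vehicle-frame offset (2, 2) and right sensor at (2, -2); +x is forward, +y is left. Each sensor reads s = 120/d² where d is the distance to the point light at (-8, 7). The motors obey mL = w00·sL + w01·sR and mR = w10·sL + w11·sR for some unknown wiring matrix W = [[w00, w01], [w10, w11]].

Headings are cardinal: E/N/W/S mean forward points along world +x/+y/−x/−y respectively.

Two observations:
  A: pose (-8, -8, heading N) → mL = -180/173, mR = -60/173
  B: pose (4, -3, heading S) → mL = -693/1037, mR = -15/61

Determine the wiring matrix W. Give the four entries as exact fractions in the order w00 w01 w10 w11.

-1/2 -1 0 -1/2

obs A: pose=(-8,-8,N) → sL=120/173, sR=120/173, mL=-180/173, mR=-60/173
obs B: pose=(4,-3,S) → sL=6/17, sR=30/61, mL=-693/1037, mR=-15/61
sensor matrix S = [[120/173, 120/173], [6/17, 30/61]]; det S = 17280/179401
solve [mL_A; mL_B] = S·[w00; w01] and [mR_A; mR_B] = S·[w10; w11]:
  w00 = -1/2, w01 = -1, w10 = 0, w11 = -1/2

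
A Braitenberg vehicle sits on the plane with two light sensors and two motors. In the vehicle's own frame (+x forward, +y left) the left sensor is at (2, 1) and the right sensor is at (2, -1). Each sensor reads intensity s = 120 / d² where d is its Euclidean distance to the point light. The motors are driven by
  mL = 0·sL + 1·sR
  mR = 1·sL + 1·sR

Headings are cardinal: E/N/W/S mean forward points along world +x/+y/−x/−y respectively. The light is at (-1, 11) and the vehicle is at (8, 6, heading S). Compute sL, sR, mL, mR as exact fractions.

left sensor world pos  = (9, 4); dL² = 149
right sensor world pos = (7, 4); dR² = 113
sL = 120/149 = 120/149
sR = 120/113 = 120/113
mL = 0·sL + 1·sR = 120/113
mR = 1·sL + 1·sR = 31440/16837

120/149 120/113 120/113 31440/16837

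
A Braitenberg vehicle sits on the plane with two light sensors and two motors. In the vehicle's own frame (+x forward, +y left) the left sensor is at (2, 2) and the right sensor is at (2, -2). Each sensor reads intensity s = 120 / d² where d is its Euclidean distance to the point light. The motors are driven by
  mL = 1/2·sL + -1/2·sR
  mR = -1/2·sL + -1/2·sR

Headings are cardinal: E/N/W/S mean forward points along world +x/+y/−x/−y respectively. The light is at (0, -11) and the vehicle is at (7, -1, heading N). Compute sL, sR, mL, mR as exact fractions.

left sensor world pos  = (5, 1); dL² = 169
right sensor world pos = (9, 1); dR² = 225
sL = 120/169 = 120/169
sR = 120/225 = 8/15
mL = 1/2·sL + -1/2·sR = 224/2535
mR = -1/2·sL + -1/2·sR = -1576/2535

120/169 8/15 224/2535 -1576/2535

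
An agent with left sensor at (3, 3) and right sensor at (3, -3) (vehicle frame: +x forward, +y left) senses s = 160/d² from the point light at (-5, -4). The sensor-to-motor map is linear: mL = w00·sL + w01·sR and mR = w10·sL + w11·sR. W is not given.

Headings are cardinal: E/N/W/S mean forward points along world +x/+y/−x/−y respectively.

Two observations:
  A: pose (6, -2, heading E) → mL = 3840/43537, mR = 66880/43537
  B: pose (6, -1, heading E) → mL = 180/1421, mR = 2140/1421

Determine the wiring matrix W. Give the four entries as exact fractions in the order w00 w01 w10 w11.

obs A: pose=(6,-2,E) → sL=160/221, sR=160/197, mL=3840/43537, mR=66880/43537
obs B: pose=(6,-1,E) → sL=20/29, sR=40/49, mL=180/1421, mR=2140/1421
sensor matrix S = [[160/221, 160/197], [20/29, 40/49]]; det S = 1910400/61866077
solve [mL_A; mL_B] = S·[w00; w01] and [mR_A; mR_B] = S·[w10; w11]:
  w00 = -1, w01 = 1, w10 = 1, w11 = 1

-1 1 1 1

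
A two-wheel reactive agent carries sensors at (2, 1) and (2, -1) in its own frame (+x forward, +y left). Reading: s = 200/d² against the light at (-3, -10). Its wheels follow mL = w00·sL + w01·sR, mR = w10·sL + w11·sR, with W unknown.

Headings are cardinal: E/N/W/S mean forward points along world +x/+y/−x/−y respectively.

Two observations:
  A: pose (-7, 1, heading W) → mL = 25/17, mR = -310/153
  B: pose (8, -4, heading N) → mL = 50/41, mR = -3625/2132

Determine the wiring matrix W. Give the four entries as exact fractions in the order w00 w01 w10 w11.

1 0 -1 -1/2

obs A: pose=(-7,1,W) → sL=25/17, sR=10/9, mL=25/17, mR=-310/153
obs B: pose=(8,-4,N) → sL=50/41, sR=25/26, mL=50/41, mR=-3625/2132
sensor matrix S = [[25/17, 10/9], [50/41, 25/26]]; det S = 9625/163098
solve [mL_A; mL_B] = S·[w00; w01] and [mR_A; mR_B] = S·[w10; w11]:
  w00 = 1, w01 = 0, w10 = -1, w11 = -1/2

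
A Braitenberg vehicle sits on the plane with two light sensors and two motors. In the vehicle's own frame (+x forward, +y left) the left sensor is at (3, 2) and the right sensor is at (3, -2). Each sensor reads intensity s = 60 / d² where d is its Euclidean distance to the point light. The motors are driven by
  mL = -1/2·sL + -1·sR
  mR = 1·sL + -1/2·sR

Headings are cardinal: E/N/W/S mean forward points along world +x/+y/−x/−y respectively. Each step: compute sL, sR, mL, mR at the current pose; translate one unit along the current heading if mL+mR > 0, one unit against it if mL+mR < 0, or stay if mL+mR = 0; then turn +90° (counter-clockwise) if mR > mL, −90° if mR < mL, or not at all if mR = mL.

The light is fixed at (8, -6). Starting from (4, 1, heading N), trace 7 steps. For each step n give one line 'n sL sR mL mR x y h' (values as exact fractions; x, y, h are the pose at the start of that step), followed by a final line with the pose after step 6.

0 15/34 15/26 -705/884 135/884 4 1 N
1 12/13 60/113 -1458/1469 966/1469 4 0 W
2 6 30/17 -81/17 87/17 5 0 S
3 60/49 20/3 -1070/147 -310/147 5 -1 E
4 3/5 15/17 -201/170 27/170 4 -1 N
5 60/53 12/17 -1146/901 702/901 4 -2 W
6 30 30/13 -225/13 375/13 5 -2 S
final 5 -3 E

n=0: pose=(4,1,N); sL=15/34, sR=15/26; mL=-705/884, mR=135/884; mL+mR=-285/442 → advance -1; mR−mL=210/221 → turn +1·90°
n=1: pose=(4,0,W); sL=12/13, sR=60/113; mL=-1458/1469, mR=966/1469; mL+mR=-492/1469 → advance -1; mR−mL=2424/1469 → turn +1·90°
n=2: pose=(5,0,S); sL=6, sR=30/17; mL=-81/17, mR=87/17; mL+mR=6/17 → advance +1; mR−mL=168/17 → turn +1·90°
n=3: pose=(5,-1,E); sL=60/49, sR=20/3; mL=-1070/147, mR=-310/147; mL+mR=-460/49 → advance -1; mR−mL=760/147 → turn +1·90°
n=4: pose=(4,-1,N); sL=3/5, sR=15/17; mL=-201/170, mR=27/170; mL+mR=-87/85 → advance -1; mR−mL=114/85 → turn +1·90°
n=5: pose=(4,-2,W); sL=60/53, sR=12/17; mL=-1146/901, mR=702/901; mL+mR=-444/901 → advance -1; mR−mL=1848/901 → turn +1·90°
n=6: pose=(5,-2,S); sL=30, sR=30/13; mL=-225/13, mR=375/13; mL+mR=150/13 → advance +1; mR−mL=600/13 → turn +1·90°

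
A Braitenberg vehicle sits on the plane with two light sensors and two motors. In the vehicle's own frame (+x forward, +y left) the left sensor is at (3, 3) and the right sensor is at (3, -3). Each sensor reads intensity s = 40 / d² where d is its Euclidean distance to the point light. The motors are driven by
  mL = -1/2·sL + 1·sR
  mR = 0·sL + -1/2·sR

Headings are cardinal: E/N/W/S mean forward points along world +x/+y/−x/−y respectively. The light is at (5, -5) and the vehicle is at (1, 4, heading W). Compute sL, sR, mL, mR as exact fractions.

left sensor world pos  = (-2, 1); dL² = 85
right sensor world pos = (-2, 7); dR² = 193
sL = 40/85 = 8/17
sR = 40/193 = 40/193
mL = -1/2·sL + 1·sR = -92/3281
mR = 0·sL + -1/2·sR = -20/193

8/17 40/193 -92/3281 -20/193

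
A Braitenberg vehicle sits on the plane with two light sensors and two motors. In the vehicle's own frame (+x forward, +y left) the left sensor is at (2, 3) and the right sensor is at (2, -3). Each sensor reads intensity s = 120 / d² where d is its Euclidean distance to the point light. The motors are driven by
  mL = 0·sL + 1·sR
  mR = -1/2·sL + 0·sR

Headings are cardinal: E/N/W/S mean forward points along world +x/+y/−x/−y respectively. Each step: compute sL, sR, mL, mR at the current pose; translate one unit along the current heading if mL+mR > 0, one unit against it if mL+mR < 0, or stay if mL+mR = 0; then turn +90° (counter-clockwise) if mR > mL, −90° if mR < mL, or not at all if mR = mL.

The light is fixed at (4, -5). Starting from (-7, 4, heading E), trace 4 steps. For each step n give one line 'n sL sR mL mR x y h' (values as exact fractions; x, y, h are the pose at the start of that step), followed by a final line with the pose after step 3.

0 8/15 40/39 40/39 -4/15 -7 4 E
1 60/49 60/109 60/109 -30/49 -6 4 S
2 120/193 120/313 120/313 -60/193 -6 5 W
3 6/17 15/26 15/26 -3/17 -7 5 N
final -7 6 E

n=0: pose=(-7,4,E); sL=8/15, sR=40/39; mL=40/39, mR=-4/15; mL+mR=148/195 → advance +1; mR−mL=-84/65 → turn -1·90°
n=1: pose=(-6,4,S); sL=60/49, sR=60/109; mL=60/109, mR=-30/49; mL+mR=-330/5341 → advance -1; mR−mL=-6210/5341 → turn -1·90°
n=2: pose=(-6,5,W); sL=120/193, sR=120/313; mL=120/313, mR=-60/193; mL+mR=4380/60409 → advance +1; mR−mL=-41940/60409 → turn -1·90°
n=3: pose=(-7,5,N); sL=6/17, sR=15/26; mL=15/26, mR=-3/17; mL+mR=177/442 → advance +1; mR−mL=-333/442 → turn -1·90°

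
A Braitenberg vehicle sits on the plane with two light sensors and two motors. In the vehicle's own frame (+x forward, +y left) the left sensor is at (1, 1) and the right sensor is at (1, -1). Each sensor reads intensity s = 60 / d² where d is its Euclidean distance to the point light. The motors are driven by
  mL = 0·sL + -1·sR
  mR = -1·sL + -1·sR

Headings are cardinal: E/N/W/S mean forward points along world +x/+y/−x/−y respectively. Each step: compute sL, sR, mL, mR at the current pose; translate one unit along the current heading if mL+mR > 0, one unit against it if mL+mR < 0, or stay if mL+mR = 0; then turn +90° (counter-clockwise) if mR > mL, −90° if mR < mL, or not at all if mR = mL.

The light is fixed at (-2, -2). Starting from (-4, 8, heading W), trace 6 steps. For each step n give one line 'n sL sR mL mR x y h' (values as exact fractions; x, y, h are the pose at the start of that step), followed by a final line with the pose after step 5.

0 2/3 6/13 -6/13 -44/39 -4 8 W
1 12/25 60/121 -60/121 -2952/3025 -3 8 N
2 3/5 15/16 -15/16 -123/80 -3 7 E
3 12/13 60/73 -60/73 -1656/949 -4 7 S
4 2/3 6/13 -6/13 -44/39 -4 8 W
5 12/25 60/121 -60/121 -2952/3025 -3 8 N
final -3 7 E

n=0: pose=(-4,8,W); sL=2/3, sR=6/13; mL=-6/13, mR=-44/39; mL+mR=-62/39 → advance -1; mR−mL=-2/3 → turn -1·90°
n=1: pose=(-3,8,N); sL=12/25, sR=60/121; mL=-60/121, mR=-2952/3025; mL+mR=-4452/3025 → advance -1; mR−mL=-12/25 → turn -1·90°
n=2: pose=(-3,7,E); sL=3/5, sR=15/16; mL=-15/16, mR=-123/80; mL+mR=-99/40 → advance -1; mR−mL=-3/5 → turn -1·90°
n=3: pose=(-4,7,S); sL=12/13, sR=60/73; mL=-60/73, mR=-1656/949; mL+mR=-2436/949 → advance -1; mR−mL=-12/13 → turn -1·90°
n=4: pose=(-4,8,W); sL=2/3, sR=6/13; mL=-6/13, mR=-44/39; mL+mR=-62/39 → advance -1; mR−mL=-2/3 → turn -1·90°
n=5: pose=(-3,8,N); sL=12/25, sR=60/121; mL=-60/121, mR=-2952/3025; mL+mR=-4452/3025 → advance -1; mR−mL=-12/25 → turn -1·90°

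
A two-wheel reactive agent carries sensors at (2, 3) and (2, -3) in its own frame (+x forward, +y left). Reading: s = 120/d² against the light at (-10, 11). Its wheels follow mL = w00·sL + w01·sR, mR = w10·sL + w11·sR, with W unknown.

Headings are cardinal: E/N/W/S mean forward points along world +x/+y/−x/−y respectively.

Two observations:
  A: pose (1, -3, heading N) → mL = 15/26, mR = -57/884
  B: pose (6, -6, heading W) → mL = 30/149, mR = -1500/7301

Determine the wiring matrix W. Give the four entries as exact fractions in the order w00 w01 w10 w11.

1 0 1/2 -1

obs A: pose=(1,-3,N) → sL=15/26, sR=6/17, mL=15/26, mR=-57/884
obs B: pose=(6,-6,W) → sL=30/149, sR=15/49, mL=30/149, mR=-1500/7301
sensor matrix S = [[15/26, 6/17], [30/149, 15/49]]; det S = 340605/3227042
solve [mL_A; mL_B] = S·[w00; w01] and [mR_A; mR_B] = S·[w10; w11]:
  w00 = 1, w01 = 0, w10 = 1/2, w11 = -1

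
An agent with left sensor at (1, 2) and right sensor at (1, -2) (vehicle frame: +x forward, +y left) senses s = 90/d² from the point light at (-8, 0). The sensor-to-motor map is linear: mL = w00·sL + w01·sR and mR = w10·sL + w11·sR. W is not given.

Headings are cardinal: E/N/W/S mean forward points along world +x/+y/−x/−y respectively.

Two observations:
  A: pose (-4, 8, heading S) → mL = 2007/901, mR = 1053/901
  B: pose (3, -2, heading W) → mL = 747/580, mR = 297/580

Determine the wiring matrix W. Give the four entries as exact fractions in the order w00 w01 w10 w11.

obs A: pose=(-4,8,S) → sL=18/17, sR=90/53, mL=2007/901, mR=1053/901
obs B: pose=(3,-2,W) → sL=45/58, sR=9/10, mL=747/580, mR=297/580
sensor matrix S = [[18/17, 90/53], [45/58, 9/10]]; det S = -47628/130645
solve [mL_A; mL_B] = S·[w00; w01] and [mR_A; mR_B] = S·[w10; w11]:
  w00 = 1/2, w01 = 1, w10 = -1/2, w11 = 1

1/2 1 -1/2 1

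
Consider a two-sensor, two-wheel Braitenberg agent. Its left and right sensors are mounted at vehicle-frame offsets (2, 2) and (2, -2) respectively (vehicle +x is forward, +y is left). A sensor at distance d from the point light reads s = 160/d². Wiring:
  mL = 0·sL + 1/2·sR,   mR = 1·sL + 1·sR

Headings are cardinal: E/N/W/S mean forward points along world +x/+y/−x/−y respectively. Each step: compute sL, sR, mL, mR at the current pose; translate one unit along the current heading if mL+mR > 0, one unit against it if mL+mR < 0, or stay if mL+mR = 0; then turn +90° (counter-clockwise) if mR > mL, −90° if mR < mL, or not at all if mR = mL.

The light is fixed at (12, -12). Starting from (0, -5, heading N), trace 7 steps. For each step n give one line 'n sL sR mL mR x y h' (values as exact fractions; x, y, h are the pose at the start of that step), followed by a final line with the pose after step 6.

0 160/277 160/181 80/181 73280/50137 0 -5 N
1 20/29 20/37 10/37 1320/1073 0 -4 W
2 160/157 160/261 80/261 66880/40977 -1 -4 S
3 80/101 80/73 40/73 13920/7373 -1 -5 E
4 160/277 160/181 80/181 73280/50137 0 -5 N
5 20/29 20/37 10/37 1320/1073 0 -4 W
6 160/157 160/261 80/261 66880/40977 -1 -4 S
final -1 -5 E

n=0: pose=(0,-5,N); sL=160/277, sR=160/181; mL=80/181, mR=73280/50137; mL+mR=95440/50137 → advance +1; mR−mL=51120/50137 → turn +1·90°
n=1: pose=(0,-4,W); sL=20/29, sR=20/37; mL=10/37, mR=1320/1073; mL+mR=1610/1073 → advance +1; mR−mL=1030/1073 → turn +1·90°
n=2: pose=(-1,-4,S); sL=160/157, sR=160/261; mL=80/261, mR=66880/40977; mL+mR=26480/13659 → advance +1; mR−mL=54320/40977 → turn +1·90°
n=3: pose=(-1,-5,E); sL=80/101, sR=80/73; mL=40/73, mR=13920/7373; mL+mR=17960/7373 → advance +1; mR−mL=9880/7373 → turn +1·90°
n=4: pose=(0,-5,N); sL=160/277, sR=160/181; mL=80/181, mR=73280/50137; mL+mR=95440/50137 → advance +1; mR−mL=51120/50137 → turn +1·90°
n=5: pose=(0,-4,W); sL=20/29, sR=20/37; mL=10/37, mR=1320/1073; mL+mR=1610/1073 → advance +1; mR−mL=1030/1073 → turn +1·90°
n=6: pose=(-1,-4,S); sL=160/157, sR=160/261; mL=80/261, mR=66880/40977; mL+mR=26480/13659 → advance +1; mR−mL=54320/40977 → turn +1·90°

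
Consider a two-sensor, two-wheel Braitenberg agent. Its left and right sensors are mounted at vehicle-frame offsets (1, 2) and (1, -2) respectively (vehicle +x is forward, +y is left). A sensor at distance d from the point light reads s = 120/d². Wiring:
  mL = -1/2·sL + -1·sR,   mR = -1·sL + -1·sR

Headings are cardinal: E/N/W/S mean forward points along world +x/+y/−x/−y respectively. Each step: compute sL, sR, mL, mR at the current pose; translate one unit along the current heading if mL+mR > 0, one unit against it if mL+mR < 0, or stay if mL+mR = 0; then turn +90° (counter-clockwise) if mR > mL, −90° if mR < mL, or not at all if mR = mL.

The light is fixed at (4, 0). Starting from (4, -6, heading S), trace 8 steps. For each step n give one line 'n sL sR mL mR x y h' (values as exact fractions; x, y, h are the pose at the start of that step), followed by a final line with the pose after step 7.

n=0: pose=(4,-6,S); sL=120/53, sR=120/53; mL=-180/53, mR=-240/53; mL+mR=-420/53 → advance -1; mR−mL=-60/53 → turn -1·90°
n=1: pose=(4,-5,W); sL=12/5, sR=12; mL=-66/5, mR=-72/5; mL+mR=-138/5 → advance -1; mR−mL=-6/5 → turn -1·90°
n=2: pose=(5,-5,N); sL=120/17, sR=24/5; mL=-708/85, mR=-1008/85; mL+mR=-1716/85 → advance -1; mR−mL=-60/17 → turn -1·90°
n=3: pose=(5,-6,E); sL=6, sR=30/17; mL=-81/17, mR=-132/17; mL+mR=-213/17 → advance -1; mR−mL=-3 → turn -1·90°
n=4: pose=(4,-6,S); sL=120/53, sR=120/53; mL=-180/53, mR=-240/53; mL+mR=-420/53 → advance -1; mR−mL=-60/53 → turn -1·90°
n=5: pose=(4,-5,W); sL=12/5, sR=12; mL=-66/5, mR=-72/5; mL+mR=-138/5 → advance -1; mR−mL=-6/5 → turn -1·90°
n=6: pose=(5,-5,N); sL=120/17, sR=24/5; mL=-708/85, mR=-1008/85; mL+mR=-1716/85 → advance -1; mR−mL=-60/17 → turn -1·90°
n=7: pose=(5,-6,E); sL=6, sR=30/17; mL=-81/17, mR=-132/17; mL+mR=-213/17 → advance -1; mR−mL=-3 → turn -1·90°

0 120/53 120/53 -180/53 -240/53 4 -6 S
1 12/5 12 -66/5 -72/5 4 -5 W
2 120/17 24/5 -708/85 -1008/85 5 -5 N
3 6 30/17 -81/17 -132/17 5 -6 E
4 120/53 120/53 -180/53 -240/53 4 -6 S
5 12/5 12 -66/5 -72/5 4 -5 W
6 120/17 24/5 -708/85 -1008/85 5 -5 N
7 6 30/17 -81/17 -132/17 5 -6 E
final 4 -6 S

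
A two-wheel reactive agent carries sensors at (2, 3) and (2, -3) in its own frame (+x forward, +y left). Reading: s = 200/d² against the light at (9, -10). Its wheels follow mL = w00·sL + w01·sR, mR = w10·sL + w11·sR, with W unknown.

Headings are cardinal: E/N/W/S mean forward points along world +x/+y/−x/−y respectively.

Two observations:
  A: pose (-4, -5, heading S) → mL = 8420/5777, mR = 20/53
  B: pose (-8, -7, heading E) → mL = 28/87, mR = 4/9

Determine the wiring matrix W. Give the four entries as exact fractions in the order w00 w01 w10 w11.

1 -1/2 0 1/2

obs A: pose=(-4,-5,S) → sL=200/109, sR=40/53, mL=8420/5777, mR=20/53
obs B: pose=(-8,-7,E) → sL=200/261, sR=8/9, mL=28/87, mR=4/9
sensor matrix S = [[200/109, 40/53], [200/261, 8/9]]; det S = 1587200/1507797
solve [mL_A; mL_B] = S·[w00; w01] and [mR_A; mR_B] = S·[w10; w11]:
  w00 = 1, w01 = -1/2, w10 = 0, w11 = 1/2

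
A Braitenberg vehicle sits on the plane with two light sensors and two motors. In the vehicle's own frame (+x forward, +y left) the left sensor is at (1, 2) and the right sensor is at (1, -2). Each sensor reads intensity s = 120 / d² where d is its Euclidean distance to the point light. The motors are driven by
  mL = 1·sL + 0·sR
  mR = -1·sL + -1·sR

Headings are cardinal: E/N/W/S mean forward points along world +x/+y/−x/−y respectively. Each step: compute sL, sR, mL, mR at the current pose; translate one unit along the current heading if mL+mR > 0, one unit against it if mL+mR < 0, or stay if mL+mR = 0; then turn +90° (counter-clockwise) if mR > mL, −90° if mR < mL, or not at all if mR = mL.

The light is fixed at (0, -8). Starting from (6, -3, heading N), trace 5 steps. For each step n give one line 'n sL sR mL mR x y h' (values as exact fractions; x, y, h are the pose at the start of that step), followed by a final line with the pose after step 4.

n=0: pose=(6,-3,N); sL=30/13, sR=6/5; mL=30/13, mR=-228/65; mL+mR=-6/5 → advance -1; mR−mL=-378/65 → turn -1·90°
n=1: pose=(6,-4,E); sL=24/17, sR=120/53; mL=24/17, mR=-3312/901; mL+mR=-120/53 → advance -1; mR−mL=-4584/901 → turn -1·90°
n=2: pose=(5,-4,S); sL=60/29, sR=20/3; mL=60/29, mR=-760/87; mL+mR=-20/3 → advance -1; mR−mL=-940/87 → turn -1·90°
n=3: pose=(5,-3,W); sL=24/5, sR=24/13; mL=24/5, mR=-432/65; mL+mR=-24/13 → advance -1; mR−mL=-744/65 → turn -1·90°
n=4: pose=(6,-3,N); sL=30/13, sR=6/5; mL=30/13, mR=-228/65; mL+mR=-6/5 → advance -1; mR−mL=-378/65 → turn -1·90°

0 30/13 6/5 30/13 -228/65 6 -3 N
1 24/17 120/53 24/17 -3312/901 6 -4 E
2 60/29 20/3 60/29 -760/87 5 -4 S
3 24/5 24/13 24/5 -432/65 5 -3 W
4 30/13 6/5 30/13 -228/65 6 -3 N
final 6 -4 E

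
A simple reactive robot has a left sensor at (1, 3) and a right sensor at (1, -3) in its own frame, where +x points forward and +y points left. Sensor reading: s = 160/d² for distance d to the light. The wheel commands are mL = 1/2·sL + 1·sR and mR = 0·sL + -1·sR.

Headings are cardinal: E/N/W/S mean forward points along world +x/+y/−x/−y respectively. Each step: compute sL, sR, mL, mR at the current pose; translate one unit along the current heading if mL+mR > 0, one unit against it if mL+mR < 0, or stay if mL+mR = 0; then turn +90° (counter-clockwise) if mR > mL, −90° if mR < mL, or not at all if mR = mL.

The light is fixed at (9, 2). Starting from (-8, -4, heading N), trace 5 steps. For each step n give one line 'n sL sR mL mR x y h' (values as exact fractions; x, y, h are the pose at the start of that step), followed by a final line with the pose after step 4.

0 32/85 160/221 1008/1105 -160/221 -8 -4 N
1 8/13 1/2 21/26 -1/2 -8 -3 E
2 32/41 160/397 12912/16277 -160/397 -7 -3 S
3 16/37 80/149 4152/5513 -80/149 -7 -4 W
4 32/85 160/221 1008/1105 -160/221 -8 -4 N
final -8 -3 E

n=0: pose=(-8,-4,N); sL=32/85, sR=160/221; mL=1008/1105, mR=-160/221; mL+mR=16/85 → advance +1; mR−mL=-1808/1105 → turn -1·90°
n=1: pose=(-8,-3,E); sL=8/13, sR=1/2; mL=21/26, mR=-1/2; mL+mR=4/13 → advance +1; mR−mL=-17/13 → turn -1·90°
n=2: pose=(-7,-3,S); sL=32/41, sR=160/397; mL=12912/16277, mR=-160/397; mL+mR=16/41 → advance +1; mR−mL=-19472/16277 → turn -1·90°
n=3: pose=(-7,-4,W); sL=16/37, sR=80/149; mL=4152/5513, mR=-80/149; mL+mR=8/37 → advance +1; mR−mL=-7112/5513 → turn -1·90°
n=4: pose=(-8,-4,N); sL=32/85, sR=160/221; mL=1008/1105, mR=-160/221; mL+mR=16/85 → advance +1; mR−mL=-1808/1105 → turn -1·90°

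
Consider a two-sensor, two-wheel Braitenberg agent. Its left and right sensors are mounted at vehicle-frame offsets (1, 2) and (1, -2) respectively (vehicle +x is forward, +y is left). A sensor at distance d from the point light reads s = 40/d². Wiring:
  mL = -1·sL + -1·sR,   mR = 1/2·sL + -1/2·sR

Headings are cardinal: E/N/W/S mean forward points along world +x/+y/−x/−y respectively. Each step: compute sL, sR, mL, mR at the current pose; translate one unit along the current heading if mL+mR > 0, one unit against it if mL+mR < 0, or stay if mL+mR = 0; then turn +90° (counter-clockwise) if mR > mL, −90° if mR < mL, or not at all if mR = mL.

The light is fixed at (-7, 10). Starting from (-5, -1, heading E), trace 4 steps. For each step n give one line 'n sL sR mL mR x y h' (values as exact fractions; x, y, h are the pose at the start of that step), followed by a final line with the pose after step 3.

0 4/9 20/89 -536/801 88/801 -5 -1 E
1 40/101 40/109 -8400/11009 160/11009 -6 -1 N
2 10/49 2/5 -148/245 -24/245 -6 -2 W
3 8/37 40/169 -2832/6253 -64/6253 -5 -2 S
final -5 -1 E

n=0: pose=(-5,-1,E); sL=4/9, sR=20/89; mL=-536/801, mR=88/801; mL+mR=-448/801 → advance -1; mR−mL=208/267 → turn +1·90°
n=1: pose=(-6,-1,N); sL=40/101, sR=40/109; mL=-8400/11009, mR=160/11009; mL+mR=-8240/11009 → advance -1; mR−mL=8560/11009 → turn +1·90°
n=2: pose=(-6,-2,W); sL=10/49, sR=2/5; mL=-148/245, mR=-24/245; mL+mR=-172/245 → advance -1; mR−mL=124/245 → turn +1·90°
n=3: pose=(-5,-2,S); sL=8/37, sR=40/169; mL=-2832/6253, mR=-64/6253; mL+mR=-2896/6253 → advance -1; mR−mL=2768/6253 → turn +1·90°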